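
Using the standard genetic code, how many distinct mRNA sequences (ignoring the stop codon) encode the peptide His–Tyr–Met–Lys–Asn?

16

His: 2 codons.
Tyr: 2 codons.
Met: 1 codon.
Lys: 2 codons.
Asn: 2 codons.
2 × 2 × 1 × 2 × 2 = 16.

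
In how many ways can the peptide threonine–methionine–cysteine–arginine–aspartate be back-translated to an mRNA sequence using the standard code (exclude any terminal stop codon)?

Thr: 4 codons.
Met: 1 codon.
Cys: 2 codons.
Arg: 6 codons.
Asp: 2 codons.
4 × 1 × 2 × 6 × 2 = 96.

96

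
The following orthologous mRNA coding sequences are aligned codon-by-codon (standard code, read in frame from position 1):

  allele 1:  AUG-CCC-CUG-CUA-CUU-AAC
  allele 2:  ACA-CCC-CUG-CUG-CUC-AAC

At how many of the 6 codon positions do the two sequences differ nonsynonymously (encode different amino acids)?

1

Codon 1: AUG Met / ACA Thr — nonsynonymous.
Codon 2: CCC Pro / CCC Pro — identical.
Codon 3: CUG Leu / CUG Leu — identical.
Codon 4: CUA Leu / CUG Leu — synonymous.
Codon 5: CUU Leu / CUC Leu — synonymous.
Codon 6: AAC Asn / AAC Asn — identical.
Nonsynonymous differences: 1.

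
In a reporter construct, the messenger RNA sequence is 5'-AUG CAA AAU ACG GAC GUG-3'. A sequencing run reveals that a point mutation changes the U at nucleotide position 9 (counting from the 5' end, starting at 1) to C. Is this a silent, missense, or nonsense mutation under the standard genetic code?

silent

Position 9 falls in codon 3: AAU → Asn.
After the substitution the codon is AAC → Asn.
Both encode Asn, so the change is synonymous.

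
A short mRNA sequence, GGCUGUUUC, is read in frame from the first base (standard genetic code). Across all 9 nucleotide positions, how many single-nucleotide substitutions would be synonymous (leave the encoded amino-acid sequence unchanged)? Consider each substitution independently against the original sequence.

5

Codon 1 (GGC, Gly): 3 synonymous substitutions.
Codon 2 (UGU, Cys): 1 synonymous substitution.
Codon 3 (UUC, Phe): 1 synonymous substitution.
Total: 3 + 1 + 1 = 5.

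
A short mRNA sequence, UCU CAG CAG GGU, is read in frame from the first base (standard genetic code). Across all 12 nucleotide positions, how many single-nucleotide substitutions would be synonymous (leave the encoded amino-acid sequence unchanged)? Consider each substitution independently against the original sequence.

Codon 1 (UCU, Ser): 3 synonymous substitutions.
Codon 2 (CAG, Gln): 1 synonymous substitution.
Codon 3 (CAG, Gln): 1 synonymous substitution.
Codon 4 (GGU, Gly): 3 synonymous substitutions.
Total: 3 + 1 + 1 + 3 = 8.

8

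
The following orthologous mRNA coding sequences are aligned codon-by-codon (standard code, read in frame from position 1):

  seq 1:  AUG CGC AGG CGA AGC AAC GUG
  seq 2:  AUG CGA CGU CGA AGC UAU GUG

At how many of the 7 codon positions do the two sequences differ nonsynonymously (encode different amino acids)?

Codon 1: AUG Met / AUG Met — identical.
Codon 2: CGC Arg / CGA Arg — synonymous.
Codon 3: AGG Arg / CGU Arg — synonymous.
Codon 4: CGA Arg / CGA Arg — identical.
Codon 5: AGC Ser / AGC Ser — identical.
Codon 6: AAC Asn / UAU Tyr — nonsynonymous.
Codon 7: GUG Val / GUG Val — identical.
Nonsynonymous differences: 1.

1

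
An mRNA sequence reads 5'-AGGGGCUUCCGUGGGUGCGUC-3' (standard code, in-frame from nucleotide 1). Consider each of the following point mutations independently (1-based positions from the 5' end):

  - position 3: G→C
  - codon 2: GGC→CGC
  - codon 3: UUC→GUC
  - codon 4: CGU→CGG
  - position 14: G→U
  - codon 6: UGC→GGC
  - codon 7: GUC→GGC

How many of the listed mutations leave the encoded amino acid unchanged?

1

Codon 1: AGG (Arg) → AGC (Ser) — missense.
Codon 2: GGC (Gly) → CGC (Arg) — missense.
Codon 3: UUC (Phe) → GUC (Val) — missense.
Codon 4: CGU (Arg) → CGG (Arg) — synonymous.
Codon 5: GGG (Gly) → GUG (Val) — missense.
Codon 6: UGC (Cys) → GGC (Gly) — missense.
Codon 7: GUC (Val) → GGC (Gly) — missense.
Synonymous: 1 of 7.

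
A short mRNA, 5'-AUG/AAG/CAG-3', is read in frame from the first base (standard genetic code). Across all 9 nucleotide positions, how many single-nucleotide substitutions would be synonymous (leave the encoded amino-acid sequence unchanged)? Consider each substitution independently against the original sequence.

2

Codon 1 (AUG, Met): 0 synonymous substitutions.
Codon 2 (AAG, Lys): 1 synonymous substitution.
Codon 3 (CAG, Gln): 1 synonymous substitution.
Total: 0 + 1 + 1 = 2.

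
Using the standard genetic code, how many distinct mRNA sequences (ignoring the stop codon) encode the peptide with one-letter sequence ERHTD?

192

Glu: 2 codons.
Arg: 6 codons.
His: 2 codons.
Thr: 4 codons.
Asp: 2 codons.
2 × 6 × 2 × 4 × 2 = 192.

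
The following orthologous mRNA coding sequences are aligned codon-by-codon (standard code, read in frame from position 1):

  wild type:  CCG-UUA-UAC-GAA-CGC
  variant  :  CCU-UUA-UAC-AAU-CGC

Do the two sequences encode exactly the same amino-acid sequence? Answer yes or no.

no

Codon 1: CCG Pro / CCU Pro — synonymous.
Codon 2: UUA Leu / UUA Leu — identical.
Codon 3: UAC Tyr / UAC Tyr — identical.
Codon 4: GAA Glu / AAU Asn — nonsynonymous.
Codon 5: CGC Arg / CGC Arg — identical.
Nonsynonymous differences: 1 → different protein.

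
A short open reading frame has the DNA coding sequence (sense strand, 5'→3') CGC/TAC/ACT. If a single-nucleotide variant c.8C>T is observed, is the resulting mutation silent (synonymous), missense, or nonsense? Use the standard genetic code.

missense

Position 8 falls in codon 3: ACT → Thr.
After the substitution the codon is ATT → Ile.
Thr ≠ Ile, so this is a missense mutation.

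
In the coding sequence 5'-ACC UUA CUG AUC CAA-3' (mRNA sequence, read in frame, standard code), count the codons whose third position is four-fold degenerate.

2

Codon 1 ACC (Thr): third position 4-fold.
Codon 2 UUA (Leu): third position 2-fold.
Codon 3 CUG (Leu): third position 4-fold.
Codon 4 AUC (Ile): third position 3-fold.
Codon 5 CAA (Gln): third position 2-fold.
Four-fold degenerate third positions: 2.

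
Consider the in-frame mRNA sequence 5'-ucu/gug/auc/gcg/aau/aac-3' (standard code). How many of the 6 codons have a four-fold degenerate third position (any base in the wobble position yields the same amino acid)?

Codon 1 UCU (Ser): third position 4-fold.
Codon 2 GUG (Val): third position 4-fold.
Codon 3 AUC (Ile): third position 3-fold.
Codon 4 GCG (Ala): third position 4-fold.
Codon 5 AAU (Asn): third position 2-fold.
Codon 6 AAC (Asn): third position 2-fold.
Four-fold degenerate third positions: 3.

3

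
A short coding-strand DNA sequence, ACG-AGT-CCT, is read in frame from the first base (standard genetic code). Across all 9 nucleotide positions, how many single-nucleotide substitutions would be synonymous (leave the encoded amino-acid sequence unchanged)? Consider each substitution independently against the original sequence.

Codon 1 (ACG, Thr): 3 synonymous substitutions.
Codon 2 (AGT, Ser): 1 synonymous substitution.
Codon 3 (CCT, Pro): 3 synonymous substitutions.
Total: 3 + 1 + 3 = 7.

7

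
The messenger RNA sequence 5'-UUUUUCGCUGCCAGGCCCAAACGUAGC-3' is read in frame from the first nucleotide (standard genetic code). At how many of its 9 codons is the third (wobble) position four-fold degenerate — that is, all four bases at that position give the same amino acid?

4

Codon 1 UUU (Phe): third position 2-fold.
Codon 2 UUC (Phe): third position 2-fold.
Codon 3 GCU (Ala): third position 4-fold.
Codon 4 GCC (Ala): third position 4-fold.
Codon 5 AGG (Arg): third position 2-fold.
Codon 6 CCC (Pro): third position 4-fold.
Codon 7 AAA (Lys): third position 2-fold.
Codon 8 CGU (Arg): third position 4-fold.
Codon 9 AGC (Ser): third position 2-fold.
Four-fold degenerate third positions: 4.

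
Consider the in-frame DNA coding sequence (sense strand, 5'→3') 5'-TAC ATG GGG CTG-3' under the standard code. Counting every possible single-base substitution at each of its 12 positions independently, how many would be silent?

8

Codon 1 (TAC, Tyr): 1 synonymous substitution.
Codon 2 (ATG, Met): 0 synonymous substitutions.
Codon 3 (GGG, Gly): 3 synonymous substitutions.
Codon 4 (CTG, Leu): 4 synonymous substitutions.
Total: 1 + 0 + 3 + 4 = 8.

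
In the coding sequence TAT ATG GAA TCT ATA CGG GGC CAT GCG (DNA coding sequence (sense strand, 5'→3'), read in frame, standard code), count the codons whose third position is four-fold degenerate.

Codon 1 TAT (Tyr): third position 2-fold.
Codon 2 ATG (Met): third position 1-fold.
Codon 3 GAA (Glu): third position 2-fold.
Codon 4 TCT (Ser): third position 4-fold.
Codon 5 ATA (Ile): third position 3-fold.
Codon 6 CGG (Arg): third position 4-fold.
Codon 7 GGC (Gly): third position 4-fold.
Codon 8 CAT (His): third position 2-fold.
Codon 9 GCG (Ala): third position 4-fold.
Four-fold degenerate third positions: 4.

4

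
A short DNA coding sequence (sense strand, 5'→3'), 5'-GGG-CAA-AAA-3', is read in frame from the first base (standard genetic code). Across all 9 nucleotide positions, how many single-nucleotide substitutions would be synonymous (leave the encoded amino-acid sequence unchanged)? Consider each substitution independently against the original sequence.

5

Codon 1 (GGG, Gly): 3 synonymous substitutions.
Codon 2 (CAA, Gln): 1 synonymous substitution.
Codon 3 (AAA, Lys): 1 synonymous substitution.
Total: 3 + 1 + 1 = 5.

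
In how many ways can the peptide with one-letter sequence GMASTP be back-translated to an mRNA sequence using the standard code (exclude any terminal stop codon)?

1536

Gly: 4 codons.
Met: 1 codon.
Ala: 4 codons.
Ser: 6 codons.
Thr: 4 codons.
Pro: 4 codons.
4 × 1 × 4 × 6 × 4 × 4 = 1536.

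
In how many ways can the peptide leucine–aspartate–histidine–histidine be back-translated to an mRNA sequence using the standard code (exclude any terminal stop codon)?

48

Leu: 6 codons.
Asp: 2 codons.
His: 2 codons.
His: 2 codons.
6 × 2 × 2 × 2 = 48.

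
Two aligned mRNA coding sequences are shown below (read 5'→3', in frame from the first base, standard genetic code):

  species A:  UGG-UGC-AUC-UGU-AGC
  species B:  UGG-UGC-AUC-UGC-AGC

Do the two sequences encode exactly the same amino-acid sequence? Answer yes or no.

Codon 1: UGG Trp / UGG Trp — identical.
Codon 2: UGC Cys / UGC Cys — identical.
Codon 3: AUC Ile / AUC Ile — identical.
Codon 4: UGU Cys / UGC Cys — synonymous.
Codon 5: AGC Ser / AGC Ser — identical.
Nonsynonymous differences: 0 → same protein.

yes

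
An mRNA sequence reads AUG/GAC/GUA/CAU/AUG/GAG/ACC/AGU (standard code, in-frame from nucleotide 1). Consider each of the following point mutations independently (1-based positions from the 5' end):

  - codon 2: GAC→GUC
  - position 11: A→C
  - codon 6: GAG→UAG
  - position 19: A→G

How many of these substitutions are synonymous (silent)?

Codon 2: GAC (Asp) → GUC (Val) — missense.
Codon 4: CAU (His) → CCU (Pro) — missense.
Codon 6: GAG (Glu) → UAG (Stop) — nonsense.
Codon 7: ACC (Thr) → GCC (Ala) — missense.
Synonymous: 0 of 4.

0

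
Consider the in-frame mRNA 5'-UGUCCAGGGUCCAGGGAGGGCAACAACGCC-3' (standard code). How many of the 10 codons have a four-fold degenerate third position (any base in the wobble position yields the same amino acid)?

Codon 1 UGU (Cys): third position 2-fold.
Codon 2 CCA (Pro): third position 4-fold.
Codon 3 GGG (Gly): third position 4-fold.
Codon 4 UCC (Ser): third position 4-fold.
Codon 5 AGG (Arg): third position 2-fold.
Codon 6 GAG (Glu): third position 2-fold.
Codon 7 GGC (Gly): third position 4-fold.
Codon 8 AAC (Asn): third position 2-fold.
Codon 9 AAC (Asn): third position 2-fold.
Codon 10 GCC (Ala): third position 4-fold.
Four-fold degenerate third positions: 5.

5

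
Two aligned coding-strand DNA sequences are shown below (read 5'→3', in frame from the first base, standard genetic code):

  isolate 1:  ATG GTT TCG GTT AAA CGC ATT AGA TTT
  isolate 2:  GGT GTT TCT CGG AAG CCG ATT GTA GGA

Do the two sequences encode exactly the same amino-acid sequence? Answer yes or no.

Codon 1: ATG Met / GGT Gly — nonsynonymous.
Codon 2: GTT Val / GTT Val — identical.
Codon 3: TCG Ser / TCT Ser — synonymous.
Codon 4: GTT Val / CGG Arg — nonsynonymous.
Codon 5: AAA Lys / AAG Lys — synonymous.
Codon 6: CGC Arg / CCG Pro — nonsynonymous.
Codon 7: ATT Ile / ATT Ile — identical.
Codon 8: AGA Arg / GTA Val — nonsynonymous.
Codon 9: TTT Phe / GGA Gly — nonsynonymous.
Nonsynonymous differences: 5 → different protein.

no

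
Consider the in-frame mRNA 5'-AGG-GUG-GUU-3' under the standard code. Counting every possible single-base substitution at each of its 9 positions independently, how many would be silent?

Codon 1 (AGG, Arg): 2 synonymous substitutions.
Codon 2 (GUG, Val): 3 synonymous substitutions.
Codon 3 (GUU, Val): 3 synonymous substitutions.
Total: 2 + 3 + 3 = 8.

8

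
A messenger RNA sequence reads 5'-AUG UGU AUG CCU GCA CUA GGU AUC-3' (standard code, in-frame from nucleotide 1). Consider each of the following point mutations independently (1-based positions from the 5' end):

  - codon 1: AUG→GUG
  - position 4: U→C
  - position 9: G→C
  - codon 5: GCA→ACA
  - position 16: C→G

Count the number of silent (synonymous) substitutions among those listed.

0

Codon 1: AUG (Met) → GUG (Val) — missense.
Codon 2: UGU (Cys) → CGU (Arg) — missense.
Codon 3: AUG (Met) → AUC (Ile) — missense.
Codon 5: GCA (Ala) → ACA (Thr) — missense.
Codon 6: CUA (Leu) → GUA (Val) — missense.
Synonymous: 0 of 5.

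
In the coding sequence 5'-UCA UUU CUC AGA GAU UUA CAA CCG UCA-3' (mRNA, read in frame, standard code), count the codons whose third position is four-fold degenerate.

Codon 1 UCA (Ser): third position 4-fold.
Codon 2 UUU (Phe): third position 2-fold.
Codon 3 CUC (Leu): third position 4-fold.
Codon 4 AGA (Arg): third position 2-fold.
Codon 5 GAU (Asp): third position 2-fold.
Codon 6 UUA (Leu): third position 2-fold.
Codon 7 CAA (Gln): third position 2-fold.
Codon 8 CCG (Pro): third position 4-fold.
Codon 9 UCA (Ser): third position 4-fold.
Four-fold degenerate third positions: 4.

4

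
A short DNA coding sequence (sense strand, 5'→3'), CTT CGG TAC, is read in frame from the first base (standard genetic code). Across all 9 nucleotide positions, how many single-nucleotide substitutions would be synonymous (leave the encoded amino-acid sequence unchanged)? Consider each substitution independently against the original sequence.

8

Codon 1 (CTT, Leu): 3 synonymous substitutions.
Codon 2 (CGG, Arg): 4 synonymous substitutions.
Codon 3 (TAC, Tyr): 1 synonymous substitution.
Total: 3 + 4 + 1 = 8.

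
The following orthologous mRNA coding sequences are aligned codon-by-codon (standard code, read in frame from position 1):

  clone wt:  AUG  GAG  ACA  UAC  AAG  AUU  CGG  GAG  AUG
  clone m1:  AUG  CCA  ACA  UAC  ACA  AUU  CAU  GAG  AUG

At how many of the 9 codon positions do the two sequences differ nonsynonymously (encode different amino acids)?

Codon 1: AUG Met / AUG Met — identical.
Codon 2: GAG Glu / CCA Pro — nonsynonymous.
Codon 3: ACA Thr / ACA Thr — identical.
Codon 4: UAC Tyr / UAC Tyr — identical.
Codon 5: AAG Lys / ACA Thr — nonsynonymous.
Codon 6: AUU Ile / AUU Ile — identical.
Codon 7: CGG Arg / CAU His — nonsynonymous.
Codon 8: GAG Glu / GAG Glu — identical.
Codon 9: AUG Met / AUG Met — identical.
Nonsynonymous differences: 3.

3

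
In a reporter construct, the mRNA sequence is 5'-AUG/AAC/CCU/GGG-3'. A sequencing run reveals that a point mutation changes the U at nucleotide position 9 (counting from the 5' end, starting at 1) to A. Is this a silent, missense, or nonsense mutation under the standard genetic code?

silent

Position 9 falls in codon 3: CCU → Pro.
After the substitution the codon is CCA → Pro.
Both encode Pro, so the change is synonymous.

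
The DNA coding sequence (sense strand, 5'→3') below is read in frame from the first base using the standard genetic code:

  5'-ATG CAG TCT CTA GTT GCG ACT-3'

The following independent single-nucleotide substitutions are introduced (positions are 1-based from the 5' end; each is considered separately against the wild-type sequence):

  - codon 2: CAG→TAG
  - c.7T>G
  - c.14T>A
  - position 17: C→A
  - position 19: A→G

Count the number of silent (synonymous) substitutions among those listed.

Codon 2: CAG (Gln) → TAG (Stop) — nonsense.
Codon 3: TCT (Ser) → GCT (Ala) — missense.
Codon 5: GTT (Val) → GAT (Asp) — missense.
Codon 6: GCG (Ala) → GAG (Glu) — missense.
Codon 7: ACT (Thr) → GCT (Ala) — missense.
Synonymous: 0 of 5.

0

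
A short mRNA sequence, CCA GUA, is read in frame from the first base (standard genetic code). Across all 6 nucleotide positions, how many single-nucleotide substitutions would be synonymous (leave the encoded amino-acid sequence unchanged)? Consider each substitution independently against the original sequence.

Codon 1 (CCA, Pro): 3 synonymous substitutions.
Codon 2 (GUA, Val): 3 synonymous substitutions.
Total: 3 + 3 = 6.

6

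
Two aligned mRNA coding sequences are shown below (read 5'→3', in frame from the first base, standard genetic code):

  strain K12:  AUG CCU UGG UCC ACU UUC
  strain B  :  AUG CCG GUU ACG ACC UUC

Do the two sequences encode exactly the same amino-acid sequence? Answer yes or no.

no

Codon 1: AUG Met / AUG Met — identical.
Codon 2: CCU Pro / CCG Pro — synonymous.
Codon 3: UGG Trp / GUU Val — nonsynonymous.
Codon 4: UCC Ser / ACG Thr — nonsynonymous.
Codon 5: ACU Thr / ACC Thr — synonymous.
Codon 6: UUC Phe / UUC Phe — identical.
Nonsynonymous differences: 2 → different protein.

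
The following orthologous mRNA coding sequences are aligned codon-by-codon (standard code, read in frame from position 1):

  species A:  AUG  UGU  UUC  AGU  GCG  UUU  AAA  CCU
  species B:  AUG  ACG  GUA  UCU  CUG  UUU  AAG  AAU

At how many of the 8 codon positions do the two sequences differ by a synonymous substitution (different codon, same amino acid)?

Codon 1: AUG Met / AUG Met — identical.
Codon 2: UGU Cys / ACG Thr — nonsynonymous.
Codon 3: UUC Phe / GUA Val — nonsynonymous.
Codon 4: AGU Ser / UCU Ser — synonymous.
Codon 5: GCG Ala / CUG Leu — nonsynonymous.
Codon 6: UUU Phe / UUU Phe — identical.
Codon 7: AAA Lys / AAG Lys — synonymous.
Codon 8: CCU Pro / AAU Asn — nonsynonymous.
Synonymous differences: 2.

2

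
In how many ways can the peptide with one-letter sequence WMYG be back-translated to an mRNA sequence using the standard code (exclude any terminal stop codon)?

8

Trp: 1 codon.
Met: 1 codon.
Tyr: 2 codons.
Gly: 4 codons.
1 × 1 × 2 × 4 = 8.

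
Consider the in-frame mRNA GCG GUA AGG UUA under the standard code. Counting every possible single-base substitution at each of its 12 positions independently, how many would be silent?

10

Codon 1 (GCG, Ala): 3 synonymous substitutions.
Codon 2 (GUA, Val): 3 synonymous substitutions.
Codon 3 (AGG, Arg): 2 synonymous substitutions.
Codon 4 (UUA, Leu): 2 synonymous substitutions.
Total: 3 + 3 + 2 + 2 = 10.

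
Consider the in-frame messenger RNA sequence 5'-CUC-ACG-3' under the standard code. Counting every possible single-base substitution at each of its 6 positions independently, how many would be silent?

6

Codon 1 (CUC, Leu): 3 synonymous substitutions.
Codon 2 (ACG, Thr): 3 synonymous substitutions.
Total: 3 + 3 = 6.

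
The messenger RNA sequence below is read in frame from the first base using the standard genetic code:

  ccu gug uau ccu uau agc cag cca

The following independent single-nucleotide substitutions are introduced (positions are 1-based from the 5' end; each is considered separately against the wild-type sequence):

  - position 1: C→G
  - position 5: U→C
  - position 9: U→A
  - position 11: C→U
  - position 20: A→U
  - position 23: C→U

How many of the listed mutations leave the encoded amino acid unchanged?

Codon 1: CCU (Pro) → GCU (Ala) — missense.
Codon 2: GUG (Val) → GCG (Ala) — missense.
Codon 3: UAU (Tyr) → UAA (Stop) — nonsense.
Codon 4: CCU (Pro) → CUU (Leu) — missense.
Codon 7: CAG (Gln) → CUG (Leu) — missense.
Codon 8: CCA (Pro) → CUA (Leu) — missense.
Synonymous: 0 of 6.

0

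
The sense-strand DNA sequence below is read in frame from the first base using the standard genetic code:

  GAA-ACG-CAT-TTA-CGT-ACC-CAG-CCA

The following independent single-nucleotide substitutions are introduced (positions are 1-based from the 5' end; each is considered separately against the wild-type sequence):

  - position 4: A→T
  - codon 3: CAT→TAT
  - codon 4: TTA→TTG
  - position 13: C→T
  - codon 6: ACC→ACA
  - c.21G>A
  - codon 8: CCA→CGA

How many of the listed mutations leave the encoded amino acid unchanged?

Codon 2: ACG (Thr) → TCG (Ser) — missense.
Codon 3: CAT (His) → TAT (Tyr) — missense.
Codon 4: TTA (Leu) → TTG (Leu) — synonymous.
Codon 5: CGT (Arg) → TGT (Cys) — missense.
Codon 6: ACC (Thr) → ACA (Thr) — synonymous.
Codon 7: CAG (Gln) → CAA (Gln) — synonymous.
Codon 8: CCA (Pro) → CGA (Arg) — missense.
Synonymous: 3 of 7.

3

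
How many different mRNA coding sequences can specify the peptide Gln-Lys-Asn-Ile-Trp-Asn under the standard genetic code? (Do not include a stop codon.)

48

Gln: 2 codons.
Lys: 2 codons.
Asn: 2 codons.
Ile: 3 codons.
Trp: 1 codon.
Asn: 2 codons.
2 × 2 × 2 × 3 × 1 × 2 = 48.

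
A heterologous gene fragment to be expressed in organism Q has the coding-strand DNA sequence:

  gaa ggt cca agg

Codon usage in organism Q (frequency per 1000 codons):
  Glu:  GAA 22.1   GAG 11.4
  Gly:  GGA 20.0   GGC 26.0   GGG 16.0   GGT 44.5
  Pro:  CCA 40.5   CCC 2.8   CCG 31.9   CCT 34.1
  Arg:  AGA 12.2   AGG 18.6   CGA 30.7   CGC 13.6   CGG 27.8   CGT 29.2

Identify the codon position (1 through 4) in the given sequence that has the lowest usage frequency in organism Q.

4

Codon 1 GAA (Glu): 22.1 per 1000.
Codon 2 GGT (Gly): 44.5 per 1000.
Codon 3 CCA (Pro): 40.5 per 1000.
Codon 4 AGG (Arg): 18.6 per 1000.
Lowest frequency is 18.6 at codon 4.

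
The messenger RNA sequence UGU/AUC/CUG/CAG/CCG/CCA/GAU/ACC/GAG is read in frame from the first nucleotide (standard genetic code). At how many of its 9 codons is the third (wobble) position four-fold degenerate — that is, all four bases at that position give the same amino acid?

Codon 1 UGU (Cys): third position 2-fold.
Codon 2 AUC (Ile): third position 3-fold.
Codon 3 CUG (Leu): third position 4-fold.
Codon 4 CAG (Gln): third position 2-fold.
Codon 5 CCG (Pro): third position 4-fold.
Codon 6 CCA (Pro): third position 4-fold.
Codon 7 GAU (Asp): third position 2-fold.
Codon 8 ACC (Thr): third position 4-fold.
Codon 9 GAG (Glu): third position 2-fold.
Four-fold degenerate third positions: 4.

4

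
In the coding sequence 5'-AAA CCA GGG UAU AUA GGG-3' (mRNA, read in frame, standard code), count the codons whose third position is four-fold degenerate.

3

Codon 1 AAA (Lys): third position 2-fold.
Codon 2 CCA (Pro): third position 4-fold.
Codon 3 GGG (Gly): third position 4-fold.
Codon 4 UAU (Tyr): third position 2-fold.
Codon 5 AUA (Ile): third position 3-fold.
Codon 6 GGG (Gly): third position 4-fold.
Four-fold degenerate third positions: 3.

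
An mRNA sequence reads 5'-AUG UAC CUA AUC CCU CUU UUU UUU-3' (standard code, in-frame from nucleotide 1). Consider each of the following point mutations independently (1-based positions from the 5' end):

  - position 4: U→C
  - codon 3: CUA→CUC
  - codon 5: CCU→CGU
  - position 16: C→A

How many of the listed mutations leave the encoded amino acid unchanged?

Codon 2: UAC (Tyr) → CAC (His) — missense.
Codon 3: CUA (Leu) → CUC (Leu) — synonymous.
Codon 5: CCU (Pro) → CGU (Arg) — missense.
Codon 6: CUU (Leu) → AUU (Ile) — missense.
Synonymous: 1 of 4.

1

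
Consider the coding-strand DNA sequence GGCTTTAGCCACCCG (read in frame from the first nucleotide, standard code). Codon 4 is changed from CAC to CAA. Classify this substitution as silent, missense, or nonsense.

Position 12 falls in codon 4: CAC → His.
After the substitution the codon is CAA → Gln.
His ≠ Gln, so this is a missense mutation.

missense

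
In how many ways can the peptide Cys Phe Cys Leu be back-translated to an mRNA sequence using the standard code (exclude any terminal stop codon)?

48

Cys: 2 codons.
Phe: 2 codons.
Cys: 2 codons.
Leu: 6 codons.
2 × 2 × 2 × 6 = 48.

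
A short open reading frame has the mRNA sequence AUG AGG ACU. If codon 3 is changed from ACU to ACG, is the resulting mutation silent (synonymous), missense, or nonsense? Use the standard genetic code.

Position 9 falls in codon 3: ACU → Thr.
After the substitution the codon is ACG → Thr.
Both encode Thr, so the change is synonymous.

silent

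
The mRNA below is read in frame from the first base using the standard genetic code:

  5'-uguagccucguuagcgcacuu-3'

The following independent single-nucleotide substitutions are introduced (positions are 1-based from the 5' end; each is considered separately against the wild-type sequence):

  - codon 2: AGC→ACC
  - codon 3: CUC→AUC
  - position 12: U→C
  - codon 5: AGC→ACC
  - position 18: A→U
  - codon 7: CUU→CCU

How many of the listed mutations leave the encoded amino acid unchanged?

Codon 2: AGC (Ser) → ACC (Thr) — missense.
Codon 3: CUC (Leu) → AUC (Ile) — missense.
Codon 4: GUU (Val) → GUC (Val) — synonymous.
Codon 5: AGC (Ser) → ACC (Thr) — missense.
Codon 6: GCA (Ala) → GCU (Ala) — synonymous.
Codon 7: CUU (Leu) → CCU (Pro) — missense.
Synonymous: 2 of 6.

2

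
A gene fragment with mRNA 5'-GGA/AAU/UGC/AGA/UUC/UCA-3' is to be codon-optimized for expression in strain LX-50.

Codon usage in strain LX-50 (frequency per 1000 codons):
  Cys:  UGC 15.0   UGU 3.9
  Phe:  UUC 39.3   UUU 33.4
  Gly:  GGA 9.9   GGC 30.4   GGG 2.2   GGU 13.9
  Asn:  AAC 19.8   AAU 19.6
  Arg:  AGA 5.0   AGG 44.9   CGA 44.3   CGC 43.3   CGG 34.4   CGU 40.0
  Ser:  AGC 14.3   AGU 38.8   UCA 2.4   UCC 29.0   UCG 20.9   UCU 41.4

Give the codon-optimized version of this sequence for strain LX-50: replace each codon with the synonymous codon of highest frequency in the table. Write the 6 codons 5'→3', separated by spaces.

Codon 1 (Gly): best is GGC at 30.4.
Codon 2 (Asn): best is AAC at 19.8.
Codon 3 (Cys): best is UGC at 15.0.
Codon 4 (Arg): best is AGG at 44.9.
Codon 5 (Phe): best is UUC at 39.3.
Codon 6 (Ser): best is UCU at 41.4.

GGC AAC UGC AGG UUC UCU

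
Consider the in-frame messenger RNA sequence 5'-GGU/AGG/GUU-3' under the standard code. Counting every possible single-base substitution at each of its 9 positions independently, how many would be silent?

Codon 1 (GGU, Gly): 3 synonymous substitutions.
Codon 2 (AGG, Arg): 2 synonymous substitutions.
Codon 3 (GUU, Val): 3 synonymous substitutions.
Total: 3 + 2 + 3 = 8.

8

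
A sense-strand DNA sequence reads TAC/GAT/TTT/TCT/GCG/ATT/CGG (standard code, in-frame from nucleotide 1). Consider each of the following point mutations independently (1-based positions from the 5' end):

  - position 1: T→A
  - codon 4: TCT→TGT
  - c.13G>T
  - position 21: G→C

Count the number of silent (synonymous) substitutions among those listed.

1

Codon 1: TAC (Tyr) → AAC (Asn) — missense.
Codon 4: TCT (Ser) → TGT (Cys) — missense.
Codon 5: GCG (Ala) → TCG (Ser) — missense.
Codon 7: CGG (Arg) → CGC (Arg) — synonymous.
Synonymous: 1 of 4.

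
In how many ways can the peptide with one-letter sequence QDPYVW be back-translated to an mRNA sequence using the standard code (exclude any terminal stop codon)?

Gln: 2 codons.
Asp: 2 codons.
Pro: 4 codons.
Tyr: 2 codons.
Val: 4 codons.
Trp: 1 codon.
2 × 2 × 4 × 2 × 4 × 1 = 128.

128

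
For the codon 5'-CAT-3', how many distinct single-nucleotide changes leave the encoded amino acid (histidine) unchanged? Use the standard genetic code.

1

Position 1: none → 0 synonymous.
Position 2: none → 0 synonymous.
Position 3: CAC → 1 synonymous.
Total: 0 + 0 + 1 = 1.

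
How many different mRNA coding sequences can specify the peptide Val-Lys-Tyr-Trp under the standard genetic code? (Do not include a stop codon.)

Val: 4 codons.
Lys: 2 codons.
Tyr: 2 codons.
Trp: 1 codon.
4 × 2 × 2 × 1 = 16.

16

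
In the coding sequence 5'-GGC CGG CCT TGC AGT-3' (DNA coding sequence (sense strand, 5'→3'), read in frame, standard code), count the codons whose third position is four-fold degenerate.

3

Codon 1 GGC (Gly): third position 4-fold.
Codon 2 CGG (Arg): third position 4-fold.
Codon 3 CCT (Pro): third position 4-fold.
Codon 4 TGC (Cys): third position 2-fold.
Codon 5 AGT (Ser): third position 2-fold.
Four-fold degenerate third positions: 3.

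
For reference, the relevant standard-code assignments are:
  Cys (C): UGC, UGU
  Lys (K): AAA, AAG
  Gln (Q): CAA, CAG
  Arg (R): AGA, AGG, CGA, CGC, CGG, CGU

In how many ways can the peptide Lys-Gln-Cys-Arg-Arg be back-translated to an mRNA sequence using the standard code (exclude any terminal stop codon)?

288

Lys: 2 codons.
Gln: 2 codons.
Cys: 2 codons.
Arg: 6 codons.
Arg: 6 codons.
2 × 2 × 2 × 6 × 6 = 288.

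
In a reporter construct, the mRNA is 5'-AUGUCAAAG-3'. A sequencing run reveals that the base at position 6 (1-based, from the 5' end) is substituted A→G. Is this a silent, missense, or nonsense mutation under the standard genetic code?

Position 6 falls in codon 2: UCA → Ser.
After the substitution the codon is UCG → Ser.
Both encode Ser, so the change is synonymous.

silent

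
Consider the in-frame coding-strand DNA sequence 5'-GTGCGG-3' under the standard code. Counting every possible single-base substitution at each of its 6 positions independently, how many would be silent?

Codon 1 (GTG, Val): 3 synonymous substitutions.
Codon 2 (CGG, Arg): 4 synonymous substitutions.
Total: 3 + 4 = 7.

7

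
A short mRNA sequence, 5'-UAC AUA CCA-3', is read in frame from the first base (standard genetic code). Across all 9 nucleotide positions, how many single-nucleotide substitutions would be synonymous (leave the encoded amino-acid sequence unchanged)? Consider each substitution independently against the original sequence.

6

Codon 1 (UAC, Tyr): 1 synonymous substitution.
Codon 2 (AUA, Ile): 2 synonymous substitutions.
Codon 3 (CCA, Pro): 3 synonymous substitutions.
Total: 1 + 2 + 3 = 6.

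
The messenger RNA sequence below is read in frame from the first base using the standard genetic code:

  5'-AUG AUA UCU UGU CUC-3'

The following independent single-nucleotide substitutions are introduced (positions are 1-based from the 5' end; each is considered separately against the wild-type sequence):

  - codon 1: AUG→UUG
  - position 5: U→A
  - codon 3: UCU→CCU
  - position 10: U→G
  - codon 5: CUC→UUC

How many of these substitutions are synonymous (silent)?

Codon 1: AUG (Met) → UUG (Leu) — missense.
Codon 2: AUA (Ile) → AAA (Lys) — missense.
Codon 3: UCU (Ser) → CCU (Pro) — missense.
Codon 4: UGU (Cys) → GGU (Gly) — missense.
Codon 5: CUC (Leu) → UUC (Phe) — missense.
Synonymous: 0 of 5.

0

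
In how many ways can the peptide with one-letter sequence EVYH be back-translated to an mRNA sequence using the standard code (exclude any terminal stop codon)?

32

Glu: 2 codons.
Val: 4 codons.
Tyr: 2 codons.
His: 2 codons.
2 × 4 × 2 × 2 = 32.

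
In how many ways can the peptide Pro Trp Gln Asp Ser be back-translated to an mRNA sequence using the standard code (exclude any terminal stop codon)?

96

Pro: 4 codons.
Trp: 1 codon.
Gln: 2 codons.
Asp: 2 codons.
Ser: 6 codons.
4 × 1 × 2 × 2 × 6 = 96.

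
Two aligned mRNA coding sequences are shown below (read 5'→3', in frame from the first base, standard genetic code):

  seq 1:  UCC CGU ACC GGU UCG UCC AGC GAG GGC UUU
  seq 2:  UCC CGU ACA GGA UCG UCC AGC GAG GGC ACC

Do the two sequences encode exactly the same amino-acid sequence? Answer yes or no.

Codon 1: UCC Ser / UCC Ser — identical.
Codon 2: CGU Arg / CGU Arg — identical.
Codon 3: ACC Thr / ACA Thr — synonymous.
Codon 4: GGU Gly / GGA Gly — synonymous.
Codon 5: UCG Ser / UCG Ser — identical.
Codon 6: UCC Ser / UCC Ser — identical.
Codon 7: AGC Ser / AGC Ser — identical.
Codon 8: GAG Glu / GAG Glu — identical.
Codon 9: GGC Gly / GGC Gly — identical.
Codon 10: UUU Phe / ACC Thr — nonsynonymous.
Nonsynonymous differences: 1 → different protein.

no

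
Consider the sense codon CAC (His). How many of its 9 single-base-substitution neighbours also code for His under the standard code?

Position 1: none → 0 synonymous.
Position 2: none → 0 synonymous.
Position 3: CAU → 1 synonymous.
Total: 0 + 0 + 1 = 1.

1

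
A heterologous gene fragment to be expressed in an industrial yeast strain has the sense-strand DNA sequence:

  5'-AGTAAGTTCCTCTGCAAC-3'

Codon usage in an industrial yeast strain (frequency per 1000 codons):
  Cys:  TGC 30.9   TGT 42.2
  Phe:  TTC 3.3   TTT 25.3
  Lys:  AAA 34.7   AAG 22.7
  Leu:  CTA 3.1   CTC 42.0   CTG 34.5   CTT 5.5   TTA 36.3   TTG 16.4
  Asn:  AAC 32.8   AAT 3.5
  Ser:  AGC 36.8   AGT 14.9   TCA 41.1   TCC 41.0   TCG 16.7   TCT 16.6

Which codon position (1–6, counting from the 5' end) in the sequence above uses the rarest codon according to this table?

Codon 1 AGT (Ser): 14.9 per 1000.
Codon 2 AAG (Lys): 22.7 per 1000.
Codon 3 TTC (Phe): 3.3 per 1000.
Codon 4 CTC (Leu): 42.0 per 1000.
Codon 5 TGC (Cys): 30.9 per 1000.
Codon 6 AAC (Asn): 32.8 per 1000.
Lowest frequency is 3.3 at codon 3.

3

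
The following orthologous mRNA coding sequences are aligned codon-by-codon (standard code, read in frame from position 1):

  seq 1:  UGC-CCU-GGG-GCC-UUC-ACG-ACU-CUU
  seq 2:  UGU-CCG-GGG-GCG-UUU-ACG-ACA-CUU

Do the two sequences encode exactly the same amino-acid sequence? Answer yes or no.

Codon 1: UGC Cys / UGU Cys — synonymous.
Codon 2: CCU Pro / CCG Pro — synonymous.
Codon 3: GGG Gly / GGG Gly — identical.
Codon 4: GCC Ala / GCG Ala — synonymous.
Codon 5: UUC Phe / UUU Phe — synonymous.
Codon 6: ACG Thr / ACG Thr — identical.
Codon 7: ACU Thr / ACA Thr — synonymous.
Codon 8: CUU Leu / CUU Leu — identical.
Nonsynonymous differences: 0 → same protein.

yes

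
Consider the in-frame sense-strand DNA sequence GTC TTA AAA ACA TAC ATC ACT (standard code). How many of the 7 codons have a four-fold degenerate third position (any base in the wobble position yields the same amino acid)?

3

Codon 1 GTC (Val): third position 4-fold.
Codon 2 TTA (Leu): third position 2-fold.
Codon 3 AAA (Lys): third position 2-fold.
Codon 4 ACA (Thr): third position 4-fold.
Codon 5 TAC (Tyr): third position 2-fold.
Codon 6 ATC (Ile): third position 3-fold.
Codon 7 ACT (Thr): third position 4-fold.
Four-fold degenerate third positions: 3.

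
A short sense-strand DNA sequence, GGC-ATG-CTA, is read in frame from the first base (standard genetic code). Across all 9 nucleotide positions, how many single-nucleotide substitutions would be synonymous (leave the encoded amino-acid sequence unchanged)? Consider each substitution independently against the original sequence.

Codon 1 (GGC, Gly): 3 synonymous substitutions.
Codon 2 (ATG, Met): 0 synonymous substitutions.
Codon 3 (CTA, Leu): 4 synonymous substitutions.
Total: 3 + 0 + 4 = 7.

7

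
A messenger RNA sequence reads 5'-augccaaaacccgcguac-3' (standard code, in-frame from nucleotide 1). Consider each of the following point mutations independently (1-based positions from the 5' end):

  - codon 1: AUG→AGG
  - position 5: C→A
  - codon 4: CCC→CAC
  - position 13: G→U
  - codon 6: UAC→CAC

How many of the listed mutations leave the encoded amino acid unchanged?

Codon 1: AUG (Met) → AGG (Arg) — missense.
Codon 2: CCA (Pro) → CAA (Gln) — missense.
Codon 4: CCC (Pro) → CAC (His) — missense.
Codon 5: GCG (Ala) → UCG (Ser) — missense.
Codon 6: UAC (Tyr) → CAC (His) — missense.
Synonymous: 0 of 5.

0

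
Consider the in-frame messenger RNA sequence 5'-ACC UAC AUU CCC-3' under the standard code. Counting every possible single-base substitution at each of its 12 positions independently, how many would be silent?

Codon 1 (ACC, Thr): 3 synonymous substitutions.
Codon 2 (UAC, Tyr): 1 synonymous substitution.
Codon 3 (AUU, Ile): 2 synonymous substitutions.
Codon 4 (CCC, Pro): 3 synonymous substitutions.
Total: 3 + 1 + 2 + 3 = 9.

9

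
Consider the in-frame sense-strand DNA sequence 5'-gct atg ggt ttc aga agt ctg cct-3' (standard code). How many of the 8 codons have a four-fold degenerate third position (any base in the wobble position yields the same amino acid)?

4

Codon 1 GCT (Ala): third position 4-fold.
Codon 2 ATG (Met): third position 1-fold.
Codon 3 GGT (Gly): third position 4-fold.
Codon 4 TTC (Phe): third position 2-fold.
Codon 5 AGA (Arg): third position 2-fold.
Codon 6 AGT (Ser): third position 2-fold.
Codon 7 CTG (Leu): third position 4-fold.
Codon 8 CCT (Pro): third position 4-fold.
Four-fold degenerate third positions: 4.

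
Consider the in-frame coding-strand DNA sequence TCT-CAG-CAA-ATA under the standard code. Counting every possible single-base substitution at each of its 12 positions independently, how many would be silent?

7

Codon 1 (TCT, Ser): 3 synonymous substitutions.
Codon 2 (CAG, Gln): 1 synonymous substitution.
Codon 3 (CAA, Gln): 1 synonymous substitution.
Codon 4 (ATA, Ile): 2 synonymous substitutions.
Total: 3 + 1 + 1 + 2 = 7.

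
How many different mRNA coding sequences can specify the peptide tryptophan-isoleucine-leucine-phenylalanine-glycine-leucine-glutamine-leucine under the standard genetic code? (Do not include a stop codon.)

Trp: 1 codon.
Ile: 3 codons.
Leu: 6 codons.
Phe: 2 codons.
Gly: 4 codons.
Leu: 6 codons.
Gln: 2 codons.
Leu: 6 codons.
1 × 3 × 6 × 2 × 4 × 6 × 2 × 6 = 10368.

10368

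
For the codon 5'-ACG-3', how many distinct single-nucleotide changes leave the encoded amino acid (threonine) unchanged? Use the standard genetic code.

Position 1: none → 0 synonymous.
Position 2: none → 0 synonymous.
Position 3: ACT, ACC, ACA → 3 synonymous.
Total: 0 + 0 + 3 = 3.

3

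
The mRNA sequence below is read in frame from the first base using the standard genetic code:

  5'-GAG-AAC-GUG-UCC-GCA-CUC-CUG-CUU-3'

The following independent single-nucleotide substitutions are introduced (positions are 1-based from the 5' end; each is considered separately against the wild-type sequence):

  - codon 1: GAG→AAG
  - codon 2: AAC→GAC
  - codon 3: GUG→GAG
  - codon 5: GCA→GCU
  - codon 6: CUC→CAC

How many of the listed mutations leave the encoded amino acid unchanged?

Codon 1: GAG (Glu) → AAG (Lys) — missense.
Codon 2: AAC (Asn) → GAC (Asp) — missense.
Codon 3: GUG (Val) → GAG (Glu) — missense.
Codon 5: GCA (Ala) → GCU (Ala) — synonymous.
Codon 6: CUC (Leu) → CAC (His) — missense.
Synonymous: 1 of 5.

1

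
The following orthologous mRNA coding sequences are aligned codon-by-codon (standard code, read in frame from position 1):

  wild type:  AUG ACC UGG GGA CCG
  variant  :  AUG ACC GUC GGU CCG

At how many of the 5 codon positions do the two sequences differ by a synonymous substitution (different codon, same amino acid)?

1

Codon 1: AUG Met / AUG Met — identical.
Codon 2: ACC Thr / ACC Thr — identical.
Codon 3: UGG Trp / GUC Val — nonsynonymous.
Codon 4: GGA Gly / GGU Gly — synonymous.
Codon 5: CCG Pro / CCG Pro — identical.
Synonymous differences: 1.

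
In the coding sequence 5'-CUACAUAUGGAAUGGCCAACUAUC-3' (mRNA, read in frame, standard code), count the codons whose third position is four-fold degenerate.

3

Codon 1 CUA (Leu): third position 4-fold.
Codon 2 CAU (His): third position 2-fold.
Codon 3 AUG (Met): third position 1-fold.
Codon 4 GAA (Glu): third position 2-fold.
Codon 5 UGG (Trp): third position 1-fold.
Codon 6 CCA (Pro): third position 4-fold.
Codon 7 ACU (Thr): third position 4-fold.
Codon 8 AUC (Ile): third position 3-fold.
Four-fold degenerate third positions: 3.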